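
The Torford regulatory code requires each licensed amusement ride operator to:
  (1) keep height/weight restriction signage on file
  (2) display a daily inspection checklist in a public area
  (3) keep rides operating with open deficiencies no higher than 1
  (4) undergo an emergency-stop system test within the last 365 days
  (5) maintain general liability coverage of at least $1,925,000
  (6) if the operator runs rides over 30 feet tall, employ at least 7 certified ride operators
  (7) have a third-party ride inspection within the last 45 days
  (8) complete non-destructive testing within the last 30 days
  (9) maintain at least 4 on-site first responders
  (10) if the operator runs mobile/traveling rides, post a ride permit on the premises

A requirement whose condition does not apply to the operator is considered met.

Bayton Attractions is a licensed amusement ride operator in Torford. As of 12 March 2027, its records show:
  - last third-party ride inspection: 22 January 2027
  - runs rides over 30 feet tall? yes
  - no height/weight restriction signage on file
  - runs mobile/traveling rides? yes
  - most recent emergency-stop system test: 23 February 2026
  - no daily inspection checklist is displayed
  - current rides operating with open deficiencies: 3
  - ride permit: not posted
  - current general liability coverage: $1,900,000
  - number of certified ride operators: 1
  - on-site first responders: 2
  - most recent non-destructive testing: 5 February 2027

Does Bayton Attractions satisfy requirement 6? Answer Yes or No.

6. condition 'runs rides over 30 feet tall' holds; certified ride operators 1 < 7 → not met

No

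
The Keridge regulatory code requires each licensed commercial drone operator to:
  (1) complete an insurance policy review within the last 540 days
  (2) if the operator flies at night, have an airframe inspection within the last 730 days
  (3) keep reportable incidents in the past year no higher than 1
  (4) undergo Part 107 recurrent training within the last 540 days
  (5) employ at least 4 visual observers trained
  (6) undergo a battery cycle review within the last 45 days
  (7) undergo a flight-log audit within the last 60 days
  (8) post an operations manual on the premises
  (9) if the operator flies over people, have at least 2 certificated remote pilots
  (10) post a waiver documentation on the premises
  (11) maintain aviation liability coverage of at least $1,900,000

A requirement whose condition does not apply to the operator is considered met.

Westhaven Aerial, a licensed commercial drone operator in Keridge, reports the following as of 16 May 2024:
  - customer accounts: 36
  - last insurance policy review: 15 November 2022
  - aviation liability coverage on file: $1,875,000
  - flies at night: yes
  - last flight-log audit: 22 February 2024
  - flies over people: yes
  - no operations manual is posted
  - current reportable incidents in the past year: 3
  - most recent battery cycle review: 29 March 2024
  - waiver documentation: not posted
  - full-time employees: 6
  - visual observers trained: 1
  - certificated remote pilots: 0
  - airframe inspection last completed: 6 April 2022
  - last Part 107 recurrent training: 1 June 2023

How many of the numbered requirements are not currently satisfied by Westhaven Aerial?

10

1. insurance policy review 548 days ago vs limit 540 → not met
2. condition 'flies at night' holds; airframe inspection 771 days ago vs limit 730 → not met
3. reportable incidents in the past year 3 > 1 → not met
4. Part 107 recurrent training 350 days ago vs limit 540 → met
5. visual observers trained 1 < 4 → not met
6. battery cycle review 48 days ago vs limit 45 → not met
7. flight-log audit 84 days ago vs limit 60 → not met
8. operations manual absent → not met
9. condition 'flies over people' holds; certificated remote pilots 0 < 2 → not met
10. waiver documentation absent → not met
11. aviation liability coverage $1,875,000 < $1,900,000 → not met
Not met: 10 of 11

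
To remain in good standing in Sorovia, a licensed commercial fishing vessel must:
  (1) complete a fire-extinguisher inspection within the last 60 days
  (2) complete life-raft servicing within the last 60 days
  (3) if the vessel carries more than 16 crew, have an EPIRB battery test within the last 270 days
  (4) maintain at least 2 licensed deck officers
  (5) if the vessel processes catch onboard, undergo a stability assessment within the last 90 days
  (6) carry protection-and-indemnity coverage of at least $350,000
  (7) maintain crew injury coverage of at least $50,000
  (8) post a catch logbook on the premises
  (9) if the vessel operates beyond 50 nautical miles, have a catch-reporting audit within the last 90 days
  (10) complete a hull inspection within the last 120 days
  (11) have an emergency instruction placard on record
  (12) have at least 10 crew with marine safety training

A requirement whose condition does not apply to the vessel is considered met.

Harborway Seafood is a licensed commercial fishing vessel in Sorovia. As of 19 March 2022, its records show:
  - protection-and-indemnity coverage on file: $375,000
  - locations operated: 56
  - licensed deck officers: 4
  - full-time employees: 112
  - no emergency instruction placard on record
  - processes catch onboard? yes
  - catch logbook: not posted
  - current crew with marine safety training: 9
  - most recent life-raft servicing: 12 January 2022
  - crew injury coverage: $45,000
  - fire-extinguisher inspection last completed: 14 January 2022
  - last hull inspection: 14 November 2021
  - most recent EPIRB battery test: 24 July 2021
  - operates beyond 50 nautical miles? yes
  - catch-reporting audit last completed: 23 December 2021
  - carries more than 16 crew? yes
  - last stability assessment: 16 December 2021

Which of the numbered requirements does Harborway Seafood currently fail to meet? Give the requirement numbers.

1, 2, 5, 7, 8, 10, 11, 12

1. fire-extinguisher inspection 64 days ago vs limit 60 → not met
2. life-raft servicing 66 days ago vs limit 60 → not met
3. condition 'carries more than 16 crew' holds; EPIRB battery test 238 days ago vs limit 270 → met
4. licensed deck officers 4 ≥ 2 → met
5. condition 'processes catch onboard' holds; stability assessment 93 days ago vs limit 90 → not met
6. protection-and-indemnity coverage $375,000 ≥ $350,000 → met
7. crew injury coverage $45,000 < $50,000 → not met
8. catch logbook absent → not met
9. condition 'operates beyond 50 nautical miles' holds; catch-reporting audit 86 days ago vs limit 90 → met
10. hull inspection 125 days ago vs limit 120 → not met
11. emergency instruction placard absent → not met
12. crew with marine safety training 9 < 10 → not met
Not met: 1, 2, 5, 7, 8, 10, 11, 12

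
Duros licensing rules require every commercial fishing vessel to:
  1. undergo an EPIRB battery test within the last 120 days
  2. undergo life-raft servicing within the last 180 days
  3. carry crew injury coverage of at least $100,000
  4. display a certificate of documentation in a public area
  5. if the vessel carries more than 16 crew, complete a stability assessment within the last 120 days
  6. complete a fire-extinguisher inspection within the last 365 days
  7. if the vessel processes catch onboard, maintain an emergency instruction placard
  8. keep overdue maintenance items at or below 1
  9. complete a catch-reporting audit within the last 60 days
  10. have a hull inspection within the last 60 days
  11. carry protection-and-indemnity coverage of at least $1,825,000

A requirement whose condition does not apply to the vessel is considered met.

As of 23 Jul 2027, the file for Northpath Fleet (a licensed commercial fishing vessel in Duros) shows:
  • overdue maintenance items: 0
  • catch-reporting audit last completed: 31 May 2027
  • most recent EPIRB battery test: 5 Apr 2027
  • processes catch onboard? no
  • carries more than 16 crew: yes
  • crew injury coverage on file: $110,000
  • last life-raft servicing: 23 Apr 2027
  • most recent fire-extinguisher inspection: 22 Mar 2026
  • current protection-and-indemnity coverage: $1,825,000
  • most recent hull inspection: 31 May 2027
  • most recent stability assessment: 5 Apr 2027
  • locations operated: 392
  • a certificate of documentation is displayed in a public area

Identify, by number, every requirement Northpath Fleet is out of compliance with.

1. EPIRB battery test 109 days ago vs limit 120 → met
2. life-raft servicing 91 days ago vs limit 180 → met
3. crew injury coverage $110,000 ≥ $100,000 → met
4. certificate of documentation present → met
5. condition 'carries more than 16 crew' holds; stability assessment 109 days ago vs limit 120 → met
6. fire-extinguisher inspection 488 days ago vs limit 365 → not met
7. condition 'processes catch onboard' does not hold → requirement n/a → met
8. overdue maintenance items 0 ≤ 1 → met
9. catch-reporting audit 53 days ago vs limit 60 → met
10. hull inspection 53 days ago vs limit 60 → met
11. protection-and-indemnity coverage $1,825,000 ≥ $1,825,000 → met
Not met: 6

6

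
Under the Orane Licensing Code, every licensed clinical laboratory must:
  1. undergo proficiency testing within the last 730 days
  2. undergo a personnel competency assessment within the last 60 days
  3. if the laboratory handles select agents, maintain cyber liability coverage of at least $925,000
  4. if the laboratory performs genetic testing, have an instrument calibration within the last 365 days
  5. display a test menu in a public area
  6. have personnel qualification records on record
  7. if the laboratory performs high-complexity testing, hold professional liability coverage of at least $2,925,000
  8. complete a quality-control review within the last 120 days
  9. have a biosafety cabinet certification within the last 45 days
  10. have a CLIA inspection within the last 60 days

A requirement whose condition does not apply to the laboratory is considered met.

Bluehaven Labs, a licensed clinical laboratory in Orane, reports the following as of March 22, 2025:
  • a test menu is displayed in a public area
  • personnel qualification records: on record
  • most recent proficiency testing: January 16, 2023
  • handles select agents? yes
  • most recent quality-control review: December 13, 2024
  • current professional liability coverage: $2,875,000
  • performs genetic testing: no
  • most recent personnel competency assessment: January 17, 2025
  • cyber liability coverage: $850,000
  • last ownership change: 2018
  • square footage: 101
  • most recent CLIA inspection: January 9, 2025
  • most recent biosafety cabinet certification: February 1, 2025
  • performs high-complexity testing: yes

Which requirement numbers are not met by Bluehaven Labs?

1. proficiency testing 796 days ago vs limit 730 → not met
2. personnel competency assessment 64 days ago vs limit 60 → not met
3. condition 'handles select agents' holds; cyber liability coverage $850,000 < $925,000 → not met
4. condition 'performs genetic testing' does not hold → requirement n/a → met
5. test menu present → met
6. personnel qualification records present → met
7. condition 'performs high-complexity testing' holds; professional liability coverage $2,875,000 < $2,925,000 → not met
8. quality-control review 99 days ago vs limit 120 → met
9. biosafety cabinet certification 49 days ago vs limit 45 → not met
10. CLIA inspection 72 days ago vs limit 60 → not met
Not met: 1, 2, 3, 7, 9, 10

1, 2, 3, 7, 9, 10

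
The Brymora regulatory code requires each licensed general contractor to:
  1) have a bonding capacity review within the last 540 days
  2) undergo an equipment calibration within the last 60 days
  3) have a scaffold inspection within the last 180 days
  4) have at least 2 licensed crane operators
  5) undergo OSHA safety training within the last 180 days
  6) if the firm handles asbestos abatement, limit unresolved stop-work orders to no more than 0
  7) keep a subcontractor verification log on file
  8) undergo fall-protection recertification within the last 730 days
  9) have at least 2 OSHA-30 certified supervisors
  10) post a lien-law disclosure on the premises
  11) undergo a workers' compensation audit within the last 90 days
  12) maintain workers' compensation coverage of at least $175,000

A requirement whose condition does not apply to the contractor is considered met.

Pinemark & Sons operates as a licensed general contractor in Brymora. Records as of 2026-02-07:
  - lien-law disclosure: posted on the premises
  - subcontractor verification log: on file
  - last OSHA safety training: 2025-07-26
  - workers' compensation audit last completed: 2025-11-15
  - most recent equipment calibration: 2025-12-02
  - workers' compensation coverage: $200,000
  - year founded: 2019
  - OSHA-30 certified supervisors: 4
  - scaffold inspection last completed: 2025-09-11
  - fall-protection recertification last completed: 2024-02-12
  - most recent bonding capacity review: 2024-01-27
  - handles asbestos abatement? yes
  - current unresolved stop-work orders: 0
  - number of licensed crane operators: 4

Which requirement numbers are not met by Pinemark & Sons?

1, 2, 5

1. bonding capacity review 742 days ago vs limit 540 → not met
2. equipment calibration 67 days ago vs limit 60 → not met
3. scaffold inspection 149 days ago vs limit 180 → met
4. licensed crane operators 4 ≥ 2 → met
5. OSHA safety training 196 days ago vs limit 180 → not met
6. condition 'handles asbestos abatement' holds; unresolved stop-work orders 0 ≤ 0 → met
7. subcontractor verification log present → met
8. fall-protection recertification 726 days ago vs limit 730 → met
9. OSHA-30 certified supervisors 4 ≥ 2 → met
10. lien-law disclosure present → met
11. workers' compensation audit 84 days ago vs limit 90 → met
12. workers' compensation coverage $200,000 ≥ $175,000 → met
Not met: 1, 2, 5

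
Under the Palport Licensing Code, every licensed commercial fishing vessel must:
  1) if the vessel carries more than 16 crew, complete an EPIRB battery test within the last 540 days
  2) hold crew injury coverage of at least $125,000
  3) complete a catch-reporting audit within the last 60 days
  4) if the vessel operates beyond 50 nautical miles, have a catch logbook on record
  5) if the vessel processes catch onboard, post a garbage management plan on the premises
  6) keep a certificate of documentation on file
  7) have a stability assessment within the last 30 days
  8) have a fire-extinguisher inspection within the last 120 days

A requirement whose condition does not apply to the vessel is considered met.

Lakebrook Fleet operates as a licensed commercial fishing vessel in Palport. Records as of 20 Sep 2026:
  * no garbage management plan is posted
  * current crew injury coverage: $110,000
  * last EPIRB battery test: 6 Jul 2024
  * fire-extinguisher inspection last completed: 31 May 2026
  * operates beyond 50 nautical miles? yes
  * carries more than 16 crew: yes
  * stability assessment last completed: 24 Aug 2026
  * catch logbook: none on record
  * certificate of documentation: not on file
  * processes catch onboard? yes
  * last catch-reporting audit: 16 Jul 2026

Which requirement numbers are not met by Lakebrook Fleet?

1. condition 'carries more than 16 crew' holds; EPIRB battery test 806 days ago vs limit 540 → not met
2. crew injury coverage $110,000 < $125,000 → not met
3. catch-reporting audit 66 days ago vs limit 60 → not met
4. condition 'operates beyond 50 nautical miles' holds; catch logbook absent → not met
5. condition 'processes catch onboard' holds; garbage management plan absent → not met
6. certificate of documentation absent → not met
7. stability assessment 27 days ago vs limit 30 → met
8. fire-extinguisher inspection 112 days ago vs limit 120 → met
Not met: 1, 2, 3, 4, 5, 6

1, 2, 3, 4, 5, 6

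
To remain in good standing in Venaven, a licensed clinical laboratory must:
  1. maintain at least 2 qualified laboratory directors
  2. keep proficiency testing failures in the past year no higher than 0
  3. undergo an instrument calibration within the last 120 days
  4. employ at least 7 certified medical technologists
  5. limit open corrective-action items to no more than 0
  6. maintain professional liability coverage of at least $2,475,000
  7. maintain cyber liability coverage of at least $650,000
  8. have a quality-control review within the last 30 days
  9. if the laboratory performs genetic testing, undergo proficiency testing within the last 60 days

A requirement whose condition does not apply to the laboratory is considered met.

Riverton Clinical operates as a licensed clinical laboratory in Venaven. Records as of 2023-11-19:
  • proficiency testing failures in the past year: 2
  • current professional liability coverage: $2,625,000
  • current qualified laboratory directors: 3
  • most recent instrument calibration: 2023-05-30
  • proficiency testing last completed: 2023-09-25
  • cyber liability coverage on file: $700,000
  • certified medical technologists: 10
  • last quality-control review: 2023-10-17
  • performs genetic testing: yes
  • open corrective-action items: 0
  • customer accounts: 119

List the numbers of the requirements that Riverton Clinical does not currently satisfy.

1. qualified laboratory directors 3 ≥ 2 → met
2. proficiency testing failures in the past year 2 > 0 → not met
3. instrument calibration 173 days ago vs limit 120 → not met
4. certified medical technologists 10 ≥ 7 → met
5. open corrective-action items 0 ≤ 0 → met
6. professional liability coverage $2,625,000 ≥ $2,475,000 → met
7. cyber liability coverage $700,000 ≥ $650,000 → met
8. quality-control review 33 days ago vs limit 30 → not met
9. condition 'performs genetic testing' holds; proficiency testing 55 days ago vs limit 60 → met
Not met: 2, 3, 8

2, 3, 8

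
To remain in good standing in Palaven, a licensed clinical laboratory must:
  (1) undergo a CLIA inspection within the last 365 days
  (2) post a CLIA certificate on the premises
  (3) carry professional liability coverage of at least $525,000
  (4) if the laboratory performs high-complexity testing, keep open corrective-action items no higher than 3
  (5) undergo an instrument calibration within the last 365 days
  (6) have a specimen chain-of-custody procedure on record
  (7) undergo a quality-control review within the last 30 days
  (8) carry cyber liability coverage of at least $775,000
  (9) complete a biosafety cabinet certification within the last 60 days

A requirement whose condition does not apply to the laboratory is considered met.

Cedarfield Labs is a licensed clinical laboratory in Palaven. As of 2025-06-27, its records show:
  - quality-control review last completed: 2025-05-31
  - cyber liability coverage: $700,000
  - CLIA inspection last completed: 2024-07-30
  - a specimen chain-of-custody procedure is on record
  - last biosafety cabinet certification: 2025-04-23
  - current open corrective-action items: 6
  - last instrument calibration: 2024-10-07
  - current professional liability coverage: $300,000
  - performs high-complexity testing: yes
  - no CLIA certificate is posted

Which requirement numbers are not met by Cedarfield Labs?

1. CLIA inspection 332 days ago vs limit 365 → met
2. CLIA certificate absent → not met
3. professional liability coverage $300,000 < $525,000 → not met
4. condition 'performs high-complexity testing' holds; open corrective-action items 6 > 3 → not met
5. instrument calibration 263 days ago vs limit 365 → met
6. specimen chain-of-custody procedure present → met
7. quality-control review 27 days ago vs limit 30 → met
8. cyber liability coverage $700,000 < $775,000 → not met
9. biosafety cabinet certification 65 days ago vs limit 60 → not met
Not met: 2, 3, 4, 8, 9

2, 3, 4, 8, 9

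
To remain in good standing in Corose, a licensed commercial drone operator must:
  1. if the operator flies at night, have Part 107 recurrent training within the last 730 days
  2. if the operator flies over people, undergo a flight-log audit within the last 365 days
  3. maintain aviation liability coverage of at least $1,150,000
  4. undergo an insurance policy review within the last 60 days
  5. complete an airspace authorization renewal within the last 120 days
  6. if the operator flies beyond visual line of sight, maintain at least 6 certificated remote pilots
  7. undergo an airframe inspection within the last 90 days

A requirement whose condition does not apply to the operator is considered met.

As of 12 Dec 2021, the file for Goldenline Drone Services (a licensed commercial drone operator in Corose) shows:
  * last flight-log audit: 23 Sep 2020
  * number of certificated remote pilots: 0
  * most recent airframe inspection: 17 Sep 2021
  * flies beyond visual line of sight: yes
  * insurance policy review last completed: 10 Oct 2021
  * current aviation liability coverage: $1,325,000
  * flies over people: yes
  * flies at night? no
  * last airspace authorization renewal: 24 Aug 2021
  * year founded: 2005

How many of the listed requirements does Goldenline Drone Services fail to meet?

1. condition 'flies at night' does not hold → requirement n/a → met
2. condition 'flies over people' holds; flight-log audit 445 days ago vs limit 365 → not met
3. aviation liability coverage $1,325,000 ≥ $1,150,000 → met
4. insurance policy review 63 days ago vs limit 60 → not met
5. airspace authorization renewal 110 days ago vs limit 120 → met
6. condition 'flies beyond visual line of sight' holds; certificated remote pilots 0 < 6 → not met
7. airframe inspection 86 days ago vs limit 90 → met
Not met: 3 of 7

3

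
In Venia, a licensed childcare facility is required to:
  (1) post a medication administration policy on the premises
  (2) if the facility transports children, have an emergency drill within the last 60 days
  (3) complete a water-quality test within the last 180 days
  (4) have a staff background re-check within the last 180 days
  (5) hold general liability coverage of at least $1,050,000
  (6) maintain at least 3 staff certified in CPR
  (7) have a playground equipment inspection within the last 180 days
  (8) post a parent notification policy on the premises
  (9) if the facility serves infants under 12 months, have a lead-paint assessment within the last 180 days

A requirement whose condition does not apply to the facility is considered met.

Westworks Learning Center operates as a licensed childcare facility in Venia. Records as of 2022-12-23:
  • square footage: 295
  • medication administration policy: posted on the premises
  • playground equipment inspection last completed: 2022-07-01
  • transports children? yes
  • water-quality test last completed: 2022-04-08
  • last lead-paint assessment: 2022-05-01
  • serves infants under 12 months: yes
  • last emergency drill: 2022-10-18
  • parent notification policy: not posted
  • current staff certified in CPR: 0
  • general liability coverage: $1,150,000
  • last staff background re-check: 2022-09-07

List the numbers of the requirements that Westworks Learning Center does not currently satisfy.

1. medication administration policy present → met
2. condition 'transports children' holds; emergency drill 66 days ago vs limit 60 → not met
3. water-quality test 259 days ago vs limit 180 → not met
4. staff background re-check 107 days ago vs limit 180 → met
5. general liability coverage $1,150,000 ≥ $1,050,000 → met
6. staff certified in CPR 0 < 3 → not met
7. playground equipment inspection 175 days ago vs limit 180 → met
8. parent notification policy absent → not met
9. condition 'serves infants under 12 months' holds; lead-paint assessment 236 days ago vs limit 180 → not met
Not met: 2, 3, 6, 8, 9

2, 3, 6, 8, 9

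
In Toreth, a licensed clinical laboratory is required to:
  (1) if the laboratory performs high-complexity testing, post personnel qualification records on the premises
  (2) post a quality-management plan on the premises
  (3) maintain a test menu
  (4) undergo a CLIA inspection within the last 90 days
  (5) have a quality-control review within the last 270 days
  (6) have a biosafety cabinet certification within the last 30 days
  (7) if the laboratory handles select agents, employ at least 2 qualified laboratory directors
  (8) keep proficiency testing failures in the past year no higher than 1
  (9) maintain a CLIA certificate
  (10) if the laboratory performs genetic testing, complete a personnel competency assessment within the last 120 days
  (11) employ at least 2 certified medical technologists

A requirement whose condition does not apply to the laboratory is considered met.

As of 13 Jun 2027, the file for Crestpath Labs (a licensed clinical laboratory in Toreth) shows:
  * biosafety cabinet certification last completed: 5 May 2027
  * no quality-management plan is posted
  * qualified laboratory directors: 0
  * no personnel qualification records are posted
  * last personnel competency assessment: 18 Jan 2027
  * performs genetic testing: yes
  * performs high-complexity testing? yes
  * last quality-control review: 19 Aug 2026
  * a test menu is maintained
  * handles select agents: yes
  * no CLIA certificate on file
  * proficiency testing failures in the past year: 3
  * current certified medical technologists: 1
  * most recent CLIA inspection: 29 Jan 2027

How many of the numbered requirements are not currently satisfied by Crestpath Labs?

10

1. condition 'performs high-complexity testing' holds; personnel qualification records absent → not met
2. quality-management plan absent → not met
3. test menu present → met
4. CLIA inspection 135 days ago vs limit 90 → not met
5. quality-control review 298 days ago vs limit 270 → not met
6. biosafety cabinet certification 39 days ago vs limit 30 → not met
7. condition 'handles select agents' holds; qualified laboratory directors 0 < 2 → not met
8. proficiency testing failures in the past year 3 > 1 → not met
9. CLIA certificate absent → not met
10. condition 'performs genetic testing' holds; personnel competency assessment 146 days ago vs limit 120 → not met
11. certified medical technologists 1 < 2 → not met
Not met: 10 of 11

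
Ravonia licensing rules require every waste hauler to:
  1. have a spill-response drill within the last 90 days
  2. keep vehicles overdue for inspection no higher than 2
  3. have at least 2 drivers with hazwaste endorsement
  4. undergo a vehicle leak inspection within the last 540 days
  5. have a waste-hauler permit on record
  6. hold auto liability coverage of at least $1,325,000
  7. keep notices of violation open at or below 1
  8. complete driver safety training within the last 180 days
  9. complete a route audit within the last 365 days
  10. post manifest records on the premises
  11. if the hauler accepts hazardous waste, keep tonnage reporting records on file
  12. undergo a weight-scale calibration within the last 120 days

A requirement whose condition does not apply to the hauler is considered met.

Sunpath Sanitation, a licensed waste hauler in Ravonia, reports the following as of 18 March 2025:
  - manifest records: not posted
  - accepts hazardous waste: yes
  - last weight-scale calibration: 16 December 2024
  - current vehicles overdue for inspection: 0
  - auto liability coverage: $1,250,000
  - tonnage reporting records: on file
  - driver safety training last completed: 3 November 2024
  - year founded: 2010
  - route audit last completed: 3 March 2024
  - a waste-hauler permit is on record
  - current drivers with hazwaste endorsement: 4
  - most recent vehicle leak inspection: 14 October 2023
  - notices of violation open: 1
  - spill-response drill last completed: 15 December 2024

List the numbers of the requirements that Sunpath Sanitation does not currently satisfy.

1. spill-response drill 93 days ago vs limit 90 → not met
2. vehicles overdue for inspection 0 ≤ 2 → met
3. drivers with hazwaste endorsement 4 ≥ 2 → met
4. vehicle leak inspection 521 days ago vs limit 540 → met
5. waste-hauler permit present → met
6. auto liability coverage $1,250,000 < $1,325,000 → not met
7. notices of violation open 1 ≤ 1 → met
8. driver safety training 135 days ago vs limit 180 → met
9. route audit 380 days ago vs limit 365 → not met
10. manifest records absent → not met
11. condition 'accepts hazardous waste' holds; tonnage reporting records present → met
12. weight-scale calibration 92 days ago vs limit 120 → met
Not met: 1, 6, 9, 10

1, 6, 9, 10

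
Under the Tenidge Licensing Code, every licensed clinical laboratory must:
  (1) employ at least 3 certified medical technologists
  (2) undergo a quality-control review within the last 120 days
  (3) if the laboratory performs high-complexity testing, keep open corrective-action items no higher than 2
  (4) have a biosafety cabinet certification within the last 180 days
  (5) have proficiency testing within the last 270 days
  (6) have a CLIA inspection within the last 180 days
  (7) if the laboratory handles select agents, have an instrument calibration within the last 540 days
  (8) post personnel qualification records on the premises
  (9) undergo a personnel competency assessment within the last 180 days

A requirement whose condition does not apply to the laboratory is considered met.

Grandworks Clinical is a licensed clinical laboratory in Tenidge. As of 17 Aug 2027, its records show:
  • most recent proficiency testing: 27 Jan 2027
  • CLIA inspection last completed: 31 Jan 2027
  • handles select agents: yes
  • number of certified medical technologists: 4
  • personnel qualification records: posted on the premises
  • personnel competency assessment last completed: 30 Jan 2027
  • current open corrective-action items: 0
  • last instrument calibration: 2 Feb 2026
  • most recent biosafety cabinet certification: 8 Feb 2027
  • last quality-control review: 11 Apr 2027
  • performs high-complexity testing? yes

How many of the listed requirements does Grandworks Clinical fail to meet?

5

1. certified medical technologists 4 ≥ 3 → met
2. quality-control review 128 days ago vs limit 120 → not met
3. condition 'performs high-complexity testing' holds; open corrective-action items 0 ≤ 2 → met
4. biosafety cabinet certification 190 days ago vs limit 180 → not met
5. proficiency testing 202 days ago vs limit 270 → met
6. CLIA inspection 198 days ago vs limit 180 → not met
7. condition 'handles select agents' holds; instrument calibration 561 days ago vs limit 540 → not met
8. personnel qualification records present → met
9. personnel competency assessment 199 days ago vs limit 180 → not met
Not met: 5 of 9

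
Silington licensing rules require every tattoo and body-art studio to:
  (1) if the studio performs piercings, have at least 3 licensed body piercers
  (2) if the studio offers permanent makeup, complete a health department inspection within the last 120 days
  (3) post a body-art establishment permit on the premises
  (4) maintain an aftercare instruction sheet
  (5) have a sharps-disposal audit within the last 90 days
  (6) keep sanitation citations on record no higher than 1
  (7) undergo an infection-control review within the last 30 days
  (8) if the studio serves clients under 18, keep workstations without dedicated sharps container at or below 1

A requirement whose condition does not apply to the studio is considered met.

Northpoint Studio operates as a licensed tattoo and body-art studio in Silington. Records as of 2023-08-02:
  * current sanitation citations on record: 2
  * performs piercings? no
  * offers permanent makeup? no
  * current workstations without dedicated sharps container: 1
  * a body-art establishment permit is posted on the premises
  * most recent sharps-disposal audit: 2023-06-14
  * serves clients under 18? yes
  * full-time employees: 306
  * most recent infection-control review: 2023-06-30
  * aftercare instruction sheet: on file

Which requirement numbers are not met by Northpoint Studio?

6, 7

1. condition 'performs piercings' does not hold → requirement n/a → met
2. condition 'offers permanent makeup' does not hold → requirement n/a → met
3. body-art establishment permit present → met
4. aftercare instruction sheet present → met
5. sharps-disposal audit 49 days ago vs limit 90 → met
6. sanitation citations on record 2 > 1 → not met
7. infection-control review 33 days ago vs limit 30 → not met
8. condition 'serves clients under 18' holds; workstations without dedicated sharps container 1 ≤ 1 → met
Not met: 6, 7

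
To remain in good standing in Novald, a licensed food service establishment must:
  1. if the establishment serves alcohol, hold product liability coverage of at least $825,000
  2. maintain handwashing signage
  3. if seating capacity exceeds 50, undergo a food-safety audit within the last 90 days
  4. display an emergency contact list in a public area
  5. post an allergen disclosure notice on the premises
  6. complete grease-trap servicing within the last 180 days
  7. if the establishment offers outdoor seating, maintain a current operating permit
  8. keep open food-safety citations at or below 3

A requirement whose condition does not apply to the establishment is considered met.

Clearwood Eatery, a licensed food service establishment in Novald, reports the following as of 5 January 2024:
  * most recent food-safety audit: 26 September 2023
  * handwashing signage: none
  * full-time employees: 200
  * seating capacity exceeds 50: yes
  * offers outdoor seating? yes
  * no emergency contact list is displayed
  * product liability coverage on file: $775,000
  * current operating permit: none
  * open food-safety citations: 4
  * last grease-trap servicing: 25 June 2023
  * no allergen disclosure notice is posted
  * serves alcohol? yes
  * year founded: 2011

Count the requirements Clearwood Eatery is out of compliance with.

1. condition 'serves alcohol' holds; product liability coverage $775,000 < $825,000 → not met
2. handwashing signage absent → not met
3. condition 'seating capacity exceeds 50' holds; food-safety audit 101 days ago vs limit 90 → not met
4. emergency contact list absent → not met
5. allergen disclosure notice absent → not met
6. grease-trap servicing 194 days ago vs limit 180 → not met
7. condition 'offers outdoor seating' holds; current operating permit absent → not met
8. open food-safety citations 4 > 3 → not met
Not met: 8 of 8

8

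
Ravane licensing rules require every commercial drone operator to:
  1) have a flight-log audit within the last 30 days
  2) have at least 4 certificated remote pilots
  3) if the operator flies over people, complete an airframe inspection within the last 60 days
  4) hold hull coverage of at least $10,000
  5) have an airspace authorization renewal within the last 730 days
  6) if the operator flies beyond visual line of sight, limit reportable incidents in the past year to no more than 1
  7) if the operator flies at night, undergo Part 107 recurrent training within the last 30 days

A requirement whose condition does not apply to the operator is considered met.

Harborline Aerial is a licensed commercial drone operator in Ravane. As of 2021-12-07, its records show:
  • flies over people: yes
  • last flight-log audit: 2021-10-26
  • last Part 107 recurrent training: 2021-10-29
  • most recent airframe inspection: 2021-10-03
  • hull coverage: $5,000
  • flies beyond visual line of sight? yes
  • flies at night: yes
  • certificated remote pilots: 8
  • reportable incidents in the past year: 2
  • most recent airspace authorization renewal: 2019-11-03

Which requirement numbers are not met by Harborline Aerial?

1, 3, 4, 5, 6, 7

1. flight-log audit 42 days ago vs limit 30 → not met
2. certificated remote pilots 8 ≥ 4 → met
3. condition 'flies over people' holds; airframe inspection 65 days ago vs limit 60 → not met
4. hull coverage $5,000 < $10,000 → not met
5. airspace authorization renewal 765 days ago vs limit 730 → not met
6. condition 'flies beyond visual line of sight' holds; reportable incidents in the past year 2 > 1 → not met
7. condition 'flies at night' holds; Part 107 recurrent training 39 days ago vs limit 30 → not met
Not met: 1, 3, 4, 5, 6, 7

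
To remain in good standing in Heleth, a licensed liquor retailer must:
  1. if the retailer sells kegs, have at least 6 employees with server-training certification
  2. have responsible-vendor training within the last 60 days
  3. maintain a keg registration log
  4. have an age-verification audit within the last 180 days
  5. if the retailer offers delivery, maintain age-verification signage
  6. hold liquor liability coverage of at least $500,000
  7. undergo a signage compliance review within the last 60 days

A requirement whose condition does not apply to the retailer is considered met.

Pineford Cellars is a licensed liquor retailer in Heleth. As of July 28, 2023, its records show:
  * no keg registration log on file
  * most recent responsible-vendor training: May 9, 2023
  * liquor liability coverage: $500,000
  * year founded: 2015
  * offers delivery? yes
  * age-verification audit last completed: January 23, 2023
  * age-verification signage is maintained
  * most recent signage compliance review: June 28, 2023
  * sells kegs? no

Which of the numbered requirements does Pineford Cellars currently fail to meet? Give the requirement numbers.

1. condition 'sells kegs' does not hold → requirement n/a → met
2. responsible-vendor training 80 days ago vs limit 60 → not met
3. keg registration log absent → not met
4. age-verification audit 186 days ago vs limit 180 → not met
5. condition 'offers delivery' holds; age-verification signage present → met
6. liquor liability coverage $500,000 ≥ $500,000 → met
7. signage compliance review 30 days ago vs limit 60 → met
Not met: 2, 3, 4

2, 3, 4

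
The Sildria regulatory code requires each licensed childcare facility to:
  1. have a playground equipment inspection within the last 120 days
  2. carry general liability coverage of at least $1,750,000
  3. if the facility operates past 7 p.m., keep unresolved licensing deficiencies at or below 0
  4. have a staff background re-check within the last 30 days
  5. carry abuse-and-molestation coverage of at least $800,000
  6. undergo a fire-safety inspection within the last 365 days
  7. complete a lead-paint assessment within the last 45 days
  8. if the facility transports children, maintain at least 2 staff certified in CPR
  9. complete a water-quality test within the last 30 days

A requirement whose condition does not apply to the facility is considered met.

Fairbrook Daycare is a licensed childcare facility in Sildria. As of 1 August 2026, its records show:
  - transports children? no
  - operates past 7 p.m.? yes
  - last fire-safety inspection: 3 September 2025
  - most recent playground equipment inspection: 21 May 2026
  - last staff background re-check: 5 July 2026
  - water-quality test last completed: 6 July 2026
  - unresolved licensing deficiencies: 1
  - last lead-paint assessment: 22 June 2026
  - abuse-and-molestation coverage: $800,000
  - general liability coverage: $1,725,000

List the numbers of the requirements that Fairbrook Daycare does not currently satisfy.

2, 3

1. playground equipment inspection 72 days ago vs limit 120 → met
2. general liability coverage $1,725,000 < $1,750,000 → not met
3. condition 'operates past 7 p.m.' holds; unresolved licensing deficiencies 1 > 0 → not met
4. staff background re-check 27 days ago vs limit 30 → met
5. abuse-and-molestation coverage $800,000 ≥ $800,000 → met
6. fire-safety inspection 332 days ago vs limit 365 → met
7. lead-paint assessment 40 days ago vs limit 45 → met
8. condition 'transports children' does not hold → requirement n/a → met
9. water-quality test 26 days ago vs limit 30 → met
Not met: 2, 3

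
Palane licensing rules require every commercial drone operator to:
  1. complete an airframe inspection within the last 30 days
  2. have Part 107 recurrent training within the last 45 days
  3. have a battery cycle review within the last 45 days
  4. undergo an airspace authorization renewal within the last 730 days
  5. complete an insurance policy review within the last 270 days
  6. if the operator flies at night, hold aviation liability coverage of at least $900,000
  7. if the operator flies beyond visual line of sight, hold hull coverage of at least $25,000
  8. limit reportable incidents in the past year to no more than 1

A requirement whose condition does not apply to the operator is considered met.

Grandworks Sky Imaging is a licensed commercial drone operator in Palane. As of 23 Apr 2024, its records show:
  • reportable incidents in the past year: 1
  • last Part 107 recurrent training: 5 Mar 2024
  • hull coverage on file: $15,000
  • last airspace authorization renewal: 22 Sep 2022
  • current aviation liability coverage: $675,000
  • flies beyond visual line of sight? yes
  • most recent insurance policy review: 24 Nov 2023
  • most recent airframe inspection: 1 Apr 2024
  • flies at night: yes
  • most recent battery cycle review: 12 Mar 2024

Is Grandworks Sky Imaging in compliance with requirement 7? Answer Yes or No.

7. condition 'flies beyond visual line of sight' holds; hull coverage $15,000 < $25,000 → not met

No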